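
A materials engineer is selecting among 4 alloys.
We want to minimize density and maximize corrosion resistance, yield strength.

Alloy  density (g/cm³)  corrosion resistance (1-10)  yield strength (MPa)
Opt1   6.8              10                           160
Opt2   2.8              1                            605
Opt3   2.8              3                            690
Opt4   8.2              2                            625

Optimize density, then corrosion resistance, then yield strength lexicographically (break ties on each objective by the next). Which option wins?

First minimize density: best is 2.8, kept {Opt2, Opt3}.
Then maximize corrosion resistance: best is 3, kept {Opt3}.

Opt3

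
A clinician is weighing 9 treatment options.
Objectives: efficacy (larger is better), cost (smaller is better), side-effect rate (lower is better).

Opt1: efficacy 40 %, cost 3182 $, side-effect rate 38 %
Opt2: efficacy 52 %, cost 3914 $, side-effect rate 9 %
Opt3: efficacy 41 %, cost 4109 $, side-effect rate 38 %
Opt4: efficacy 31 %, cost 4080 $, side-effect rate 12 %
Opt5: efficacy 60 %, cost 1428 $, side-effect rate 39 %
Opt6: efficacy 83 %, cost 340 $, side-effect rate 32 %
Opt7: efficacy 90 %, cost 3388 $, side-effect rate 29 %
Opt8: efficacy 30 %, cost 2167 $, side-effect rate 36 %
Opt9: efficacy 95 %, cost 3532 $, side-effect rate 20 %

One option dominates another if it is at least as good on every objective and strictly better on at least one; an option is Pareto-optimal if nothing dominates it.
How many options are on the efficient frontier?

4

Opt1: dominated by Opt6 (efficacy 83≥40, cost 340≤3182, side-effect rate 32≤38).
Opt2: not dominated (best side-effect rate).
Opt3: dominated by Opt2 (efficacy 52≥41, cost 3914≤4109, side-effect rate 9≤38).
Opt4: dominated by Opt2 (efficacy 52≥31, cost 3914≤4080, side-effect rate 9≤12).
Opt5: dominated by Opt6 (efficacy 83≥60, cost 340≤1428, side-effect rate 32≤39).
Opt6: not dominated (best cost).
Opt7: not dominated.
Opt8: dominated by Opt6 (efficacy 83≥30, cost 340≤2167, side-effect rate 32≤36).
Opt9: not dominated (best efficacy).
Pareto-optimal: Opt2, Opt6, Opt7, Opt9 → 4.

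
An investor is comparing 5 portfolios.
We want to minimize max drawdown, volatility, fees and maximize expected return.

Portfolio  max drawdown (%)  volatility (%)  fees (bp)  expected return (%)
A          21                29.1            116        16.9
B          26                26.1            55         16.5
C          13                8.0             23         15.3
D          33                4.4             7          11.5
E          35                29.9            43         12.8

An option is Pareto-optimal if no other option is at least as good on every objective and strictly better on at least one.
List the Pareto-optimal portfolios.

A, B, C, D

A: not dominated (best expected return).
B: not dominated.
C: not dominated (best max drawdown).
D: not dominated (best volatility).
E: dominated by C (max drawdown 13≤35, volatility 8.0≤29.9, fees 23≤43, expected return 15.3≥12.8).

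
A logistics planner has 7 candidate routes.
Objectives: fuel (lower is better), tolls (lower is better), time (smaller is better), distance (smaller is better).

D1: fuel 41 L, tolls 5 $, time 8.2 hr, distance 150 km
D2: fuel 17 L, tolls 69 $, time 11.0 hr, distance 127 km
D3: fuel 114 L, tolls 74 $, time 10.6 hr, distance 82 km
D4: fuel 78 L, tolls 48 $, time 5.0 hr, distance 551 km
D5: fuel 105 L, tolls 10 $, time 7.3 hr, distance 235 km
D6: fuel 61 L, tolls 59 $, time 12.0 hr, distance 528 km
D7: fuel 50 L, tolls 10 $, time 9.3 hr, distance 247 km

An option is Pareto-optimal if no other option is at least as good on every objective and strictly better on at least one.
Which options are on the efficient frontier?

D1: not dominated (best tolls).
D2: not dominated (best fuel).
D3: not dominated (best distance).
D4: not dominated (best time).
D5: not dominated.
D6: dominated by D1 (fuel 41≤61, tolls 5≤59, time 8.2≤12.0, distance 150≤528).
D7: dominated by D1 (fuel 41≤50, tolls 5≤10, time 8.2≤9.3, distance 150≤247).

D1, D2, D3, D4, D5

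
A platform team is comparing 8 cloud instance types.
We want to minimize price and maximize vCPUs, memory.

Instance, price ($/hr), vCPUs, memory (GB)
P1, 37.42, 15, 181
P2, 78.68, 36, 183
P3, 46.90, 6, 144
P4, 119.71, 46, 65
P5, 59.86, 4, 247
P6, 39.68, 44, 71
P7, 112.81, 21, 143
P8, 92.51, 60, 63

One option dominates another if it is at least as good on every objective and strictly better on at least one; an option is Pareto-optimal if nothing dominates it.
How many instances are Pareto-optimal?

P1: not dominated (best price).
P2: not dominated.
P3: dominated by P1 (price 37.42≤46.90, vCPUs 15≥6, memory 181≥144).
P4: not dominated.
P5: not dominated (best memory).
P6: not dominated.
P7: dominated by P2 (price 78.68≤112.81, vCPUs 36≥21, memory 183≥143).
P8: not dominated (best vCPUs).
Pareto-optimal: P1, P2, P4, P5, P6, P8 → 6.

6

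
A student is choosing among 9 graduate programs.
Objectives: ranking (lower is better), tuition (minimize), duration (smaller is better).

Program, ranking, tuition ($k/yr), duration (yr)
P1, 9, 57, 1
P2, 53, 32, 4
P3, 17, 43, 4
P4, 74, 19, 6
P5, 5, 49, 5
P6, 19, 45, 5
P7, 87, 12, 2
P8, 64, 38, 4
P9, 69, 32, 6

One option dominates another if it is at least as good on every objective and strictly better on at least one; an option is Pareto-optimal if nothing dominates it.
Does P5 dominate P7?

No

P5 vs P7: P5 is worse on tuition (49 vs 12), so it does not dominate P7.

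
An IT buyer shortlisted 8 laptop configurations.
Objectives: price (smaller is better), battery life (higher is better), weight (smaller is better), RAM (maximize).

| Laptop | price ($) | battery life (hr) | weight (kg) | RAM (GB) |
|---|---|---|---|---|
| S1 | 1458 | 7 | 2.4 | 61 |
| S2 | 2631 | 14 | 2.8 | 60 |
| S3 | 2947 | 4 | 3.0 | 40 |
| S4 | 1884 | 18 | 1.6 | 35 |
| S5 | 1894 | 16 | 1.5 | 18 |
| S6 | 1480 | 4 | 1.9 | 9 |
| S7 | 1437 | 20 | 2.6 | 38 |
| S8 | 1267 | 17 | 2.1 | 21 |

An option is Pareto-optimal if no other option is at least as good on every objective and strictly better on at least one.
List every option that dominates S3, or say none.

S1, S2

S1: price 1458≤2947, battery life 7≥4, weight 2.4≤3.0, RAM 61≥40 — dominates S3.
S2: price 2631≤2947, battery life 14≥4, weight 2.8≤3.0, RAM 60≥40 — dominates S3.
Others (S4, S5, S6, S7, S8) are each worse than S3 on at least one objective.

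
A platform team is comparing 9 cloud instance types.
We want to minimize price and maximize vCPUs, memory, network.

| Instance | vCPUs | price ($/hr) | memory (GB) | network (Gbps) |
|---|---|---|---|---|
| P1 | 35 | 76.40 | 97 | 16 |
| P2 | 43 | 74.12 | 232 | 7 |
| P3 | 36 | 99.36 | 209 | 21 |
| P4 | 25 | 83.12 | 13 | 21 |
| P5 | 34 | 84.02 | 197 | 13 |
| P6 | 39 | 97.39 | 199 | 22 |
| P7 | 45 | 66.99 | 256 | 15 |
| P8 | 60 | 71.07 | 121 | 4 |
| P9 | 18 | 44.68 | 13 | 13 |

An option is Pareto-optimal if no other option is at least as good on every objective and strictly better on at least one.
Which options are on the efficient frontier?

P1: not dominated.
P2: dominated by P7 (vCPUs 45≥43, price 66.99≤74.12, memory 256≥232, network 15≥7).
P3: not dominated.
P4: not dominated.
P5: dominated by P7 (vCPUs 45≥34, price 66.99≤84.02, memory 256≥197, network 15≥13).
P6: not dominated (best network).
P7: not dominated (best memory).
P8: not dominated (best vCPUs).
P9: not dominated (best price).

P1, P3, P4, P6, P7, P8, P9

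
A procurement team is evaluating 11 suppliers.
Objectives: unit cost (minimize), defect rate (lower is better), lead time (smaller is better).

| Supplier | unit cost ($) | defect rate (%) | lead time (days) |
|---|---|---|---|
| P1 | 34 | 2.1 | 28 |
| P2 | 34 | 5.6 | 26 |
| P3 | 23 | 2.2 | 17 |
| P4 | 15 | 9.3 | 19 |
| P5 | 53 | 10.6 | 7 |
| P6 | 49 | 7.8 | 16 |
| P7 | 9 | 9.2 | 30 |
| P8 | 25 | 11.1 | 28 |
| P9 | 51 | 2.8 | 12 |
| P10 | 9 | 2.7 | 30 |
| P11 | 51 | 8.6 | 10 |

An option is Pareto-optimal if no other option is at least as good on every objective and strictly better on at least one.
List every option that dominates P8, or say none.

P3, P4

P3: unit cost 23≤25, defect rate 2.2≤11.1, lead time 17≤28 — dominates P8.
P4: unit cost 15≤25, defect rate 9.3≤11.1, lead time 19≤28 — dominates P8.
Others (P1, P2, P5, P6, P7, P9, P10, P11) are each worse than P8 on at least one objective.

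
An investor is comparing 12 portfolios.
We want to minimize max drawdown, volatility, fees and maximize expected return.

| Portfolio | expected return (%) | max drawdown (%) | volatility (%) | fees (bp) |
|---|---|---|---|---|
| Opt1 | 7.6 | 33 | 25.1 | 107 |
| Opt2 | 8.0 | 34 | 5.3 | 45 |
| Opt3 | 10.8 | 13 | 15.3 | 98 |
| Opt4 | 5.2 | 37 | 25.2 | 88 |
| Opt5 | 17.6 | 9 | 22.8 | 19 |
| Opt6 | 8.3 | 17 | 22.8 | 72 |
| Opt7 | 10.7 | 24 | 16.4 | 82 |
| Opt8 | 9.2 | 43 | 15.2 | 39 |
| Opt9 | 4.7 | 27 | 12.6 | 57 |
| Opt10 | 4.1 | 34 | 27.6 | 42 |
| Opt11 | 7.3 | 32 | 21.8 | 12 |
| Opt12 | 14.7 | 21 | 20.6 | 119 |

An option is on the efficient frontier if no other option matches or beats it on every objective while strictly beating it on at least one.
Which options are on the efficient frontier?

Opt2, Opt3, Opt5, Opt7, Opt8, Opt9, Opt11, Opt12

Opt1: dominated by Opt3 (expected return 10.8≥7.6, max drawdown 13≤33, volatility 15.3≤25.1, fees 98≤107).
Opt2: not dominated (best volatility).
Opt3: not dominated.
Opt4: dominated by Opt2 (expected return 8.0≥5.2, max drawdown 34≤37, volatility 5.3≤25.2, fees 45≤88).
Opt5: not dominated (best expected return).
Opt6: dominated by Opt5 (expected return 17.6≥8.3, max drawdown 9≤17, volatility 22.8≤22.8, fees 19≤72).
Opt7: not dominated.
Opt8: not dominated.
Opt9: not dominated.
Opt10: dominated by Opt5 (expected return 17.6≥4.1, max drawdown 9≤34, volatility 22.8≤27.6, fees 19≤42).
Opt11: not dominated (best fees).
Opt12: not dominated.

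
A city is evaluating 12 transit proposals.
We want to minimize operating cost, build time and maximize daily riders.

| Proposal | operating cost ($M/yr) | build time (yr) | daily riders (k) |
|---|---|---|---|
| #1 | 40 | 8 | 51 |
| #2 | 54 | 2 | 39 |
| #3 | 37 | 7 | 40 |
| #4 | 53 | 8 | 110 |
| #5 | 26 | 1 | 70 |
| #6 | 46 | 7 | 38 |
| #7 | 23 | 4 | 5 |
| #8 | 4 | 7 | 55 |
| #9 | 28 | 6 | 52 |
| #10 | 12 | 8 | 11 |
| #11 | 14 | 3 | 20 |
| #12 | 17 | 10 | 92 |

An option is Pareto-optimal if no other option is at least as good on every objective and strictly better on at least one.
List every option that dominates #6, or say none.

#3, #5, #8, #9

#3: operating cost 37≤46, build time 7≤7, daily riders 40≥38 — dominates #6.
#5: operating cost 26≤46, build time 1≤7, daily riders 70≥38 — dominates #6.
#8: operating cost 4≤46, build time 7≤7, daily riders 55≥38 — dominates #6.
#9: operating cost 28≤46, build time 6≤7, daily riders 52≥38 — dominates #6.
Others (#1, #2, #4, #7, #10, #11, #12) are each worse than #6 on at least one objective.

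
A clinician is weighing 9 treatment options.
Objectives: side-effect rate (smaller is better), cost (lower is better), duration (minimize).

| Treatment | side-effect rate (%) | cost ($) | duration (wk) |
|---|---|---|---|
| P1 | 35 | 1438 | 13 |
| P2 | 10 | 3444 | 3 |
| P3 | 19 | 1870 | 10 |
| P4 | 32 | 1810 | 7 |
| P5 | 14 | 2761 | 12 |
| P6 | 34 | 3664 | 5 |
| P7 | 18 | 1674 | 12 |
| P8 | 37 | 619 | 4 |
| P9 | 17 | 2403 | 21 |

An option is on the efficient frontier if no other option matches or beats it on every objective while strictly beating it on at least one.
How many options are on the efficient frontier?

8

P1: not dominated.
P2: not dominated (best side-effect rate).
P3: not dominated.
P4: not dominated.
P5: not dominated.
P6: dominated by P2 (side-effect rate 10≤34, cost 3444≤3664, duration 3≤5).
P7: not dominated.
P8: not dominated (best cost).
P9: not dominated.
Pareto-optimal: P1, P2, P3, P4, P5, P7, P8, P9 → 8.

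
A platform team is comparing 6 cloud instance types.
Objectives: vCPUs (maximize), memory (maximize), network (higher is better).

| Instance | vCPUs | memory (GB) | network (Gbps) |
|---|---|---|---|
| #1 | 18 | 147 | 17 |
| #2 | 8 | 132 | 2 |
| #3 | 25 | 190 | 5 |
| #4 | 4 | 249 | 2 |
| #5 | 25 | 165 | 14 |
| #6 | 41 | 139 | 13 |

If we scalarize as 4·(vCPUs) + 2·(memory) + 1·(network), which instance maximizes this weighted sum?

#1: 4·18 + 2·147 + 1·17 = 383
#2: 4·8 + 2·132 + 1·2 = 298
#3: 4·25 + 2·190 + 1·5 = 485
#4: 4·4 + 2·249 + 1·2 = 516
#5: 4·25 + 2·165 + 1·14 = 444
#6: 4·41 + 2·139 + 1·13 = 455
Highest: #4 at 516.

#4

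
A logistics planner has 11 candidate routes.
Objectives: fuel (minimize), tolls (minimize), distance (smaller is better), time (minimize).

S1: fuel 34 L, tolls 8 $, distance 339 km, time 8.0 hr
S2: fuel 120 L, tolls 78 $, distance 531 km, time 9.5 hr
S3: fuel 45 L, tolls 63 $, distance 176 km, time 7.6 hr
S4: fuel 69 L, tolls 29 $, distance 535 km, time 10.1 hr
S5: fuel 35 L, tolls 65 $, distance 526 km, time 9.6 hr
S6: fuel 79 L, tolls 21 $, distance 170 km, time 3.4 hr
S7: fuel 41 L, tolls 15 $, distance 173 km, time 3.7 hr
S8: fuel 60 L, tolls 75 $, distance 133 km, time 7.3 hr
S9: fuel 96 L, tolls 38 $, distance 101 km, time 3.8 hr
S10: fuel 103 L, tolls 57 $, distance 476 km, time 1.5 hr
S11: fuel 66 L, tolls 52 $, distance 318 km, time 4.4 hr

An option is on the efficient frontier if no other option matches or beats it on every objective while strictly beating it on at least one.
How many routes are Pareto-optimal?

S1: not dominated (best fuel).
S2: dominated by S1 (fuel 34≤120, tolls 8≤78, distance 339≤531, time 8.0≤9.5).
S3: dominated by S7 (fuel 41≤45, tolls 15≤63, distance 173≤176, time 3.7≤7.6).
S4: dominated by S1 (fuel 34≤69, tolls 8≤29, distance 339≤535, time 8.0≤10.1).
S5: dominated by S1 (fuel 34≤35, tolls 8≤65, distance 339≤526, time 8.0≤9.6).
S6: not dominated.
S7: not dominated.
S8: not dominated.
S9: not dominated (best distance).
S10: not dominated (best time).
S11: dominated by S7 (fuel 41≤66, tolls 15≤52, distance 173≤318, time 3.7≤4.4).
Pareto-optimal: S1, S6, S7, S8, S9, S10 → 6.

6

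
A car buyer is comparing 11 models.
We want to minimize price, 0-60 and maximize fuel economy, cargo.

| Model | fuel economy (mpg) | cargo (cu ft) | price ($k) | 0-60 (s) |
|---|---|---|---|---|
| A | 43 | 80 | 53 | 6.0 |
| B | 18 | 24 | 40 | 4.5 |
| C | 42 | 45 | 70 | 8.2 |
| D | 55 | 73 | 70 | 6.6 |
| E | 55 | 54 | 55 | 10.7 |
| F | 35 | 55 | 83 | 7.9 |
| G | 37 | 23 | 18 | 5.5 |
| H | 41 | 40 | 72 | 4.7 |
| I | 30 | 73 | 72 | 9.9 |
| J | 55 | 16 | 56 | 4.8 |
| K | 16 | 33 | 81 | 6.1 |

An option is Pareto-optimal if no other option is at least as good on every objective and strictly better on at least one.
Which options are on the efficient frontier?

A: not dominated (best cargo).
B: not dominated (best 0-60).
C: dominated by A (fuel economy 43≥42, cargo 80≥45, price 53≤70, 0-60 6.0≤8.2).
D: not dominated.
E: not dominated.
F: dominated by A (fuel economy 43≥35, cargo 80≥55, price 53≤83, 0-60 6.0≤7.9).
G: not dominated (best price).
H: not dominated.
I: dominated by A (fuel economy 43≥30, cargo 80≥73, price 53≤72, 0-60 6.0≤9.9).
J: not dominated.
K: dominated by A (fuel economy 43≥16, cargo 80≥33, price 53≤81, 0-60 6.0≤6.1).

A, B, D, E, G, H, J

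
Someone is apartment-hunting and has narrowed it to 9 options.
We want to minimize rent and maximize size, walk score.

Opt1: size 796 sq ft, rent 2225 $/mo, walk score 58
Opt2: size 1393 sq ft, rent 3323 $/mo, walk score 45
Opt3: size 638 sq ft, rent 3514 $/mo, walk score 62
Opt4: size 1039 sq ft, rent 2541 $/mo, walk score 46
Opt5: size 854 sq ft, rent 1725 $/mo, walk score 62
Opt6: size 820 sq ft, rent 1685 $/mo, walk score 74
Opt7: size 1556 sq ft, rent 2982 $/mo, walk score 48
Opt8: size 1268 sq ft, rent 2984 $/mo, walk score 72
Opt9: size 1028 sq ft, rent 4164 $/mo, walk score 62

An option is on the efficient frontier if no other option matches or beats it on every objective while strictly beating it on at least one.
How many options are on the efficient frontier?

5

Opt1: dominated by Opt5 (size 854≥796, rent 1725≤2225, walk score 62≥58).
Opt2: dominated by Opt7 (size 1556≥1393, rent 2982≤3323, walk score 48≥45).
Opt3: dominated by Opt5 (size 854≥638, rent 1725≤3514, walk score 62≥62).
Opt4: not dominated.
Opt5: not dominated.
Opt6: not dominated (best rent).
Opt7: not dominated (best size).
Opt8: not dominated.
Opt9: dominated by Opt8 (size 1268≥1028, rent 2984≤4164, walk score 72≥62).
Pareto-optimal: Opt4, Opt5, Opt6, Opt7, Opt8 → 5.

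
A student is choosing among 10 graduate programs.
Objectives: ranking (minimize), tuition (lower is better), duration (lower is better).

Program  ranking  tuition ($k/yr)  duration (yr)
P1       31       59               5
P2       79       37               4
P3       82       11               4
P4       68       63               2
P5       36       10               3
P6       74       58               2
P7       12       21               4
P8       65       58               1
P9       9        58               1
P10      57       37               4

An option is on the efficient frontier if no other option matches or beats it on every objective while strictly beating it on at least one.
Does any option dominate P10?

Yes

P5 vs P10: ranking 36≤57, tuition 10≤37, duration 3≤4 — P5 is at least as good on every objective and strictly better on at least one, so P5 dominates P10.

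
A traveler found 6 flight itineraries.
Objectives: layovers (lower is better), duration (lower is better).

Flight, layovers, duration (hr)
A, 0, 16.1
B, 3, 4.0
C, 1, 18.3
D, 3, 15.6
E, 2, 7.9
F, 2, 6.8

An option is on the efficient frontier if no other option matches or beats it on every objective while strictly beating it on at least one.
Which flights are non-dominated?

A, B, F

A: not dominated (best layovers).
B: not dominated (best duration).
C: dominated by A (layovers 0≤1, duration 16.1≤18.3).
D: dominated by B (layovers 3≤3, duration 4.0≤15.6).
E: dominated by F (layovers 2≤2, duration 6.8≤7.9).
F: not dominated.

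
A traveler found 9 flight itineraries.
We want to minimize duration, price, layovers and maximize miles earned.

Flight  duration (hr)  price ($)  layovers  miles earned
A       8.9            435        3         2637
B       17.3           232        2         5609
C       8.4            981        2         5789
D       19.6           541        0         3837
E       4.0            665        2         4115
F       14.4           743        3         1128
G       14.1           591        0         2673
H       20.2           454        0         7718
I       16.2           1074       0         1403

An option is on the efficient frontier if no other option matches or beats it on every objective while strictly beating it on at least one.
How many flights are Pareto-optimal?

7

A: not dominated.
B: not dominated (best price).
C: not dominated.
D: not dominated.
E: not dominated (best duration).
F: dominated by A (duration 8.9≤14.4, price 435≤743, layovers 3≤3, miles earned 2637≥1128).
G: not dominated.
H: not dominated (best miles earned).
I: dominated by G (duration 14.1≤16.2, price 591≤1074, layovers 0≤0, miles earned 2673≥1403).
Pareto-optimal: A, B, C, D, E, G, H → 7.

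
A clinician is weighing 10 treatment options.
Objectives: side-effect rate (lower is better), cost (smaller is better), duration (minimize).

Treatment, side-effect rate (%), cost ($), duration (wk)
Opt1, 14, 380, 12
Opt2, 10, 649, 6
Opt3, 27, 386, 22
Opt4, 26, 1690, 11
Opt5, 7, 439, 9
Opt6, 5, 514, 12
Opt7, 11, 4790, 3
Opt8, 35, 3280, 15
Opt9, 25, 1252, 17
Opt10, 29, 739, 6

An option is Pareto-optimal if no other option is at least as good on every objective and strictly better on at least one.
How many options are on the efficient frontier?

5

Opt1: not dominated (best cost).
Opt2: not dominated.
Opt3: dominated by Opt1 (side-effect rate 14≤27, cost 380≤386, duration 12≤22).
Opt4: dominated by Opt2 (side-effect rate 10≤26, cost 649≤1690, duration 6≤11).
Opt5: not dominated.
Opt6: not dominated (best side-effect rate).
Opt7: not dominated (best duration).
Opt8: dominated by Opt1 (side-effect rate 14≤35, cost 380≤3280, duration 12≤15).
Opt9: dominated by Opt1 (side-effect rate 14≤25, cost 380≤1252, duration 12≤17).
Opt10: dominated by Opt2 (side-effect rate 10≤29, cost 649≤739, duration 6≤6).
Pareto-optimal: Opt1, Opt2, Opt5, Opt6, Opt7 → 5.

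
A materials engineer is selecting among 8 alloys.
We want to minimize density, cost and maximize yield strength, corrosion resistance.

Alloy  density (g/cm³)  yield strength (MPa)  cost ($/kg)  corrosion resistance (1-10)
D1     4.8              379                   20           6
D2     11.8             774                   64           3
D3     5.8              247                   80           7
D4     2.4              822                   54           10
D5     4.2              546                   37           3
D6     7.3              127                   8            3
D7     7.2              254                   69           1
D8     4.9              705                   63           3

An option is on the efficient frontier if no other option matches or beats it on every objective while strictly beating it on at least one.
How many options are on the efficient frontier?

D1: not dominated.
D2: dominated by D4 (density 2.4≤11.8, yield strength 822≥774, cost 54≤64, corrosion resistance 10≥3).
D3: dominated by D4 (density 2.4≤5.8, yield strength 822≥247, cost 54≤80, corrosion resistance 10≥7).
D4: not dominated (best density).
D5: not dominated.
D6: not dominated (best cost).
D7: dominated by D1 (density 4.8≤7.2, yield strength 379≥254, cost 20≤69, corrosion resistance 6≥1).
D8: dominated by D4 (density 2.4≤4.9, yield strength 822≥705, cost 54≤63, corrosion resistance 10≥3).
Pareto-optimal: D1, D4, D5, D6 → 4.

4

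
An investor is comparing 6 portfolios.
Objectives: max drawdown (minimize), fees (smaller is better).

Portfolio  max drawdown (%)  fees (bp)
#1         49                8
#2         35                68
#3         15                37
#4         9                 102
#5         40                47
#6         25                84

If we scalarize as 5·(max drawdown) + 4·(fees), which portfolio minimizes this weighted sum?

#3

#1: 5·49 + 4·8 = 277
#2: 5·35 + 4·68 = 447
#3: 5·15 + 4·37 = 223
#4: 5·9 + 4·102 = 453
#5: 5·40 + 4·47 = 388
#6: 5·25 + 4·84 = 461
Lowest: #3 at 223.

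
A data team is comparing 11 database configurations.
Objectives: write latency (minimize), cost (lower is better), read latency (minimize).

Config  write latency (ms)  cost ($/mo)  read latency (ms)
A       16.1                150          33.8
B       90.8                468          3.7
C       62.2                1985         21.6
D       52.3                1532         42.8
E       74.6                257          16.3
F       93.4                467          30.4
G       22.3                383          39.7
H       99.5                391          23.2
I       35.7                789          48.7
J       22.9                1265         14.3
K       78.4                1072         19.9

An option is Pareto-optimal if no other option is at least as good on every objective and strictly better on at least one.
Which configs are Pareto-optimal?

A, B, E, J

A: not dominated (best write latency).
B: not dominated (best read latency).
C: dominated by J (write latency 22.9≤62.2, cost 1265≤1985, read latency 14.3≤21.6).
D: dominated by A (write latency 16.1≤52.3, cost 150≤1532, read latency 33.8≤42.8).
E: not dominated.
F: dominated by E (write latency 74.6≤93.4, cost 257≤467, read latency 16.3≤30.4).
G: dominated by A (write latency 16.1≤22.3, cost 150≤383, read latency 33.8≤39.7).
H: dominated by E (write latency 74.6≤99.5, cost 257≤391, read latency 16.3≤23.2).
I: dominated by A (write latency 16.1≤35.7, cost 150≤789, read latency 33.8≤48.7).
J: not dominated.
K: dominated by E (write latency 74.6≤78.4, cost 257≤1072, read latency 16.3≤19.9).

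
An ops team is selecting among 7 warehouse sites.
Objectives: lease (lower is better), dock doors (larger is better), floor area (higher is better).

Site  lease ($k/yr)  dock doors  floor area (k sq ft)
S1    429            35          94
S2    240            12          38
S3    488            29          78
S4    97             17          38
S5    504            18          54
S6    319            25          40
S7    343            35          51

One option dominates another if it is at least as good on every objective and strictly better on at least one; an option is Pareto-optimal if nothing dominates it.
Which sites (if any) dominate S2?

S4

S4: lease 97≤240, dock doors 17≥12, floor area 38≥38 — dominates S2.
Others (S1, S3, S5, S6, S7) are each worse than S2 on at least one objective.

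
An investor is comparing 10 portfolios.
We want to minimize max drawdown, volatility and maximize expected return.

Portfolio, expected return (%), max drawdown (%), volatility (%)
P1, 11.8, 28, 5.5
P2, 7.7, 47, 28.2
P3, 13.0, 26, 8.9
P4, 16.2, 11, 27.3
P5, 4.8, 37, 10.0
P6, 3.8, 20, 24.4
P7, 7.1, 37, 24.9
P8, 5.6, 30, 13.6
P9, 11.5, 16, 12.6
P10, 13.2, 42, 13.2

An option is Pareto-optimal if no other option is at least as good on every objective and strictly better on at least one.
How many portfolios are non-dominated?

P1: not dominated (best volatility).
P2: dominated by P1 (expected return 11.8≥7.7, max drawdown 28≤47, volatility 5.5≤28.2).
P3: not dominated.
P4: not dominated (best expected return).
P5: dominated by P1 (expected return 11.8≥4.8, max drawdown 28≤37, volatility 5.5≤10.0).
P6: dominated by P9 (expected return 11.5≥3.8, max drawdown 16≤20, volatility 12.6≤24.4).
P7: dominated by P1 (expected return 11.8≥7.1, max drawdown 28≤37, volatility 5.5≤24.9).
P8: dominated by P1 (expected return 11.8≥5.6, max drawdown 28≤30, volatility 5.5≤13.6).
P9: not dominated.
P10: not dominated.
Pareto-optimal: P1, P3, P4, P9, P10 → 5.

5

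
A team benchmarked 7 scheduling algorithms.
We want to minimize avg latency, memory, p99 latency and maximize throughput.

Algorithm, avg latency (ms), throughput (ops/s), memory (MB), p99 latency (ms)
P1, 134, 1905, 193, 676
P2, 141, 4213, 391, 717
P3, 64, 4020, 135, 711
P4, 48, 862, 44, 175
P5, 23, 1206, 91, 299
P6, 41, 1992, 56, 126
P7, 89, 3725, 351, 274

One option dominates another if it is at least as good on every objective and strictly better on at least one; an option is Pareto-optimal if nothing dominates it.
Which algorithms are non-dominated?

P1: dominated by P6 (avg latency 41≤134, throughput 1992≥1905, memory 56≤193, p99 latency 126≤676).
P2: not dominated (best throughput).
P3: not dominated.
P4: not dominated (best memory).
P5: not dominated (best avg latency).
P6: not dominated (best p99 latency).
P7: not dominated.

P2, P3, P4, P5, P6, P7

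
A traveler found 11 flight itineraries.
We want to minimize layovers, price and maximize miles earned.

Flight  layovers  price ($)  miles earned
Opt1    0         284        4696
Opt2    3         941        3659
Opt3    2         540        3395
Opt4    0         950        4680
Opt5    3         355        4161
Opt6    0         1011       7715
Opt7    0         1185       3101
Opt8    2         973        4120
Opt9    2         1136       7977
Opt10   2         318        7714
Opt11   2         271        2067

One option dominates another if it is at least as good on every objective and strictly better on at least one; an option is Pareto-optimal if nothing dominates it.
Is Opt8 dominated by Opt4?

Yes

Opt4 vs Opt8: layovers 0≤2, price 950≤973, miles earned 4680≥4120 — Opt4 is at least as good on every objective with at least one strict improvement.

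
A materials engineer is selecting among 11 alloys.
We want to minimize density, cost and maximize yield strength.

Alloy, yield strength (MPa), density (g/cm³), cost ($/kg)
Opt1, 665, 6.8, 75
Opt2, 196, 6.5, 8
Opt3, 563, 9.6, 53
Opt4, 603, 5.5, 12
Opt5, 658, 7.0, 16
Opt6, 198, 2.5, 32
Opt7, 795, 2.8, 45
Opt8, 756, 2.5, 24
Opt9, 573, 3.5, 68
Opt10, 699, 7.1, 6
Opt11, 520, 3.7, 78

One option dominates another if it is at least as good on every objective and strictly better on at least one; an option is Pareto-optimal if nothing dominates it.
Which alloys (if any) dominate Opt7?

none

Opt1: worse on yield strength (665 vs 795).
Opt2: worse on yield strength (196 vs 795).
Opt3: worse on yield strength (563 vs 795).
Opt4: worse on yield strength (603 vs 795).
Opt5: worse on yield strength (658 vs 795).
Opt6: worse on yield strength (198 vs 795).
Opt8: worse on yield strength (756 vs 795).
Opt9: worse on yield strength (573 vs 795).
Opt10: worse on yield strength (699 vs 795).
Opt11: worse on yield strength (520 vs 795).
No option dominates Opt7.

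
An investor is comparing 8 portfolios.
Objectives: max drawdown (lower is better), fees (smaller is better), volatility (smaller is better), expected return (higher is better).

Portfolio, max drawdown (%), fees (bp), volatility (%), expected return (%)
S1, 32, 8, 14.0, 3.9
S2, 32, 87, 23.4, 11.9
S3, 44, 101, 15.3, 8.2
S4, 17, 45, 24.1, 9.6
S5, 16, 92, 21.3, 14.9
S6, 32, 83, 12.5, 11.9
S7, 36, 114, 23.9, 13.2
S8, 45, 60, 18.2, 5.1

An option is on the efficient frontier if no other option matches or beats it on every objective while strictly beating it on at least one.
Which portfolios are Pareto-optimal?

S1: not dominated (best fees).
S2: dominated by S6 (max drawdown 32≤32, fees 83≤87, volatility 12.5≤23.4, expected return 11.9≥11.9).
S3: dominated by S6 (max drawdown 32≤44, fees 83≤101, volatility 12.5≤15.3, expected return 11.9≥8.2).
S4: not dominated.
S5: not dominated (best max drawdown).
S6: not dominated (best volatility).
S7: dominated by S5 (max drawdown 16≤36, fees 92≤114, volatility 21.3≤23.9, expected return 14.9≥13.2).
S8: not dominated.

S1, S4, S5, S6, S8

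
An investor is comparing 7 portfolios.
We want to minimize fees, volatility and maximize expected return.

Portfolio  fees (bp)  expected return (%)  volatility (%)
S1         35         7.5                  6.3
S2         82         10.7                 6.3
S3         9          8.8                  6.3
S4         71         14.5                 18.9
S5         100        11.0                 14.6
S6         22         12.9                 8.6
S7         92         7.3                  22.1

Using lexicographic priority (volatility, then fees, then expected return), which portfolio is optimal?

First minimize volatility: best is 6.3, kept {S1, S2, S3}.
Then minimize fees: best is 9, kept {S3}.

S3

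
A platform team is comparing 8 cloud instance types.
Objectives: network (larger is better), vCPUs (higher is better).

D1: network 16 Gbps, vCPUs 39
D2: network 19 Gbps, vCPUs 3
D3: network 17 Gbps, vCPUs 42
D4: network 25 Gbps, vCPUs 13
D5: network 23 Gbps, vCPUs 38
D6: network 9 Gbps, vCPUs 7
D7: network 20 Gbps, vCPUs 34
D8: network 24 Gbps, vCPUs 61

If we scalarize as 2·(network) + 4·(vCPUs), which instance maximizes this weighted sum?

D1: 2·16 + 4·39 = 188
D2: 2·19 + 4·3 = 50
D3: 2·17 + 4·42 = 202
D4: 2·25 + 4·13 = 102
D5: 2·23 + 4·38 = 198
D6: 2·9 + 4·7 = 46
D7: 2·20 + 4·34 = 176
D8: 2·24 + 4·61 = 292
Highest: D8 at 292.

D8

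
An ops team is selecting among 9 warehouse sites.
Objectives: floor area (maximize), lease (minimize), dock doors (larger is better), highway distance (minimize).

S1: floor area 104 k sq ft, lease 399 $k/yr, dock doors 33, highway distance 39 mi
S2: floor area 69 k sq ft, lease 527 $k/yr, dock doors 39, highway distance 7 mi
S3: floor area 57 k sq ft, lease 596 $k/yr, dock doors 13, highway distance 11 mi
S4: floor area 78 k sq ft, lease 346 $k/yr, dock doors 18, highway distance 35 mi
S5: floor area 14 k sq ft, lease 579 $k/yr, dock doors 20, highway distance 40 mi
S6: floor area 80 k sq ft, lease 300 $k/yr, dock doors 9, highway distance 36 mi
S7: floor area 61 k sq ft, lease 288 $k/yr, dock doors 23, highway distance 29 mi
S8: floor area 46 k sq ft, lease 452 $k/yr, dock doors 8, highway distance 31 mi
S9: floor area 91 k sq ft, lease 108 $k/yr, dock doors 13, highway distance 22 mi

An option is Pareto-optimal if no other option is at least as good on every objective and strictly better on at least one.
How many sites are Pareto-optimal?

S1: not dominated (best floor area).
S2: not dominated (best dock doors).
S3: dominated by S2 (floor area 69≥57, lease 527≤596, dock doors 39≥13, highway distance 7≤11).
S4: not dominated.
S5: dominated by S1 (floor area 104≥14, lease 399≤579, dock doors 33≥20, highway distance 39≤40).
S6: dominated by S9 (floor area 91≥80, lease 108≤300, dock doors 13≥9, highway distance 22≤36).
S7: not dominated.
S8: dominated by S7 (floor area 61≥46, lease 288≤452, dock doors 23≥8, highway distance 29≤31).
S9: not dominated (best lease).
Pareto-optimal: S1, S2, S4, S7, S9 → 5.

5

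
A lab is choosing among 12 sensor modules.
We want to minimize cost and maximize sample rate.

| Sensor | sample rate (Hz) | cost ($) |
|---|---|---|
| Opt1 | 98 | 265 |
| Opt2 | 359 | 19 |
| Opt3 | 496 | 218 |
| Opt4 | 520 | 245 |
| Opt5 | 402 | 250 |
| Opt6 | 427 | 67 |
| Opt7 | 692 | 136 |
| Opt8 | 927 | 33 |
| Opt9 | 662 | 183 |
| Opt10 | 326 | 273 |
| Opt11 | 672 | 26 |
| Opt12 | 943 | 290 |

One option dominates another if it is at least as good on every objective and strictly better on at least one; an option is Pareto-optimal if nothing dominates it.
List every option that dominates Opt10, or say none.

Opt2: sample rate 359≥326, cost 19≤273 — dominates Opt10.
Opt3: sample rate 496≥326, cost 218≤273 — dominates Opt10.
Opt4: sample rate 520≥326, cost 245≤273 — dominates Opt10.
Opt5: sample rate 402≥326, cost 250≤273 — dominates Opt10.
Opt6: sample rate 427≥326, cost 67≤273 — dominates Opt10.
Opt7: sample rate 692≥326, cost 136≤273 — dominates Opt10.
Opt8: sample rate 927≥326, cost 33≤273 — dominates Opt10.
Opt9: sample rate 662≥326, cost 183≤273 — dominates Opt10.
Opt11: sample rate 672≥326, cost 26≤273 — dominates Opt10.
Others (Opt1, Opt12) are each worse than Opt10 on at least one objective.

Opt2, Opt3, Opt4, Opt5, Opt6, Opt7, Opt8, Opt9, Opt11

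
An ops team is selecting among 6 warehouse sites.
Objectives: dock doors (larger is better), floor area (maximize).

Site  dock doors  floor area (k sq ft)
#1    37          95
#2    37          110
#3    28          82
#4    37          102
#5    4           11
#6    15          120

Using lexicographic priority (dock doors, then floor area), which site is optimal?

First maximize dock doors: best is 37, kept {#1, #2, #4}.
Then maximize floor area: best is 110, kept {#2}.

#2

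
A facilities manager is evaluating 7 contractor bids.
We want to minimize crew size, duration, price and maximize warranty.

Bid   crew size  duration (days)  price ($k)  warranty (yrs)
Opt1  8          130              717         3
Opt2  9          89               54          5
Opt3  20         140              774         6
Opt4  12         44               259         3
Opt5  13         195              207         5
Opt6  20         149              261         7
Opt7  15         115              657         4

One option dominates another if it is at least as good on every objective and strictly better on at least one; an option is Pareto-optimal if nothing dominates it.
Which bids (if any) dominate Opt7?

Opt2: crew size 9≤15, duration 89≤115, price 54≤657, warranty 5≥4 — dominates Opt7.
Others (Opt1, Opt3, Opt4, Opt5, Opt6) are each worse than Opt7 on at least one objective.

Opt2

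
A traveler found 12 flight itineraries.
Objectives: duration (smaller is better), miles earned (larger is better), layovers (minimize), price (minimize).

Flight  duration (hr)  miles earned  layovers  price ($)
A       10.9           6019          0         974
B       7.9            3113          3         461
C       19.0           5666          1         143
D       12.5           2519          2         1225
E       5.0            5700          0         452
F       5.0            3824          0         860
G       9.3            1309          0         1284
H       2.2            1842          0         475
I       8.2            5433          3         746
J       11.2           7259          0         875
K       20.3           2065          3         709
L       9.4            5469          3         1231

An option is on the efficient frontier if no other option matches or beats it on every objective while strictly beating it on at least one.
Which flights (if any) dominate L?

E: duration 5.0≤9.4, miles earned 5700≥5469, layovers 0≤3, price 452≤1231 — dominates L.
Others (A, B, C, D, F, G, H, I, J, K) are each worse than L on at least one objective.

E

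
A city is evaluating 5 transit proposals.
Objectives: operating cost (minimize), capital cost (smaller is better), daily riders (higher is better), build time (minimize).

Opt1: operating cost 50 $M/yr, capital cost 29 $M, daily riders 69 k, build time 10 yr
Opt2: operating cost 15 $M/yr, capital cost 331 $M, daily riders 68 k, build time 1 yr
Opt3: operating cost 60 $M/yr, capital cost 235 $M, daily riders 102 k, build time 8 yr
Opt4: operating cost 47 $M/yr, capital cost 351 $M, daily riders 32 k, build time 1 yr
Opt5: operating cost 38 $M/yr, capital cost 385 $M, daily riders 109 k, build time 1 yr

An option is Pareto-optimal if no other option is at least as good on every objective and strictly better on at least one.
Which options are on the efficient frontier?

Opt1, Opt2, Opt3, Opt5

Opt1: not dominated (best capital cost).
Opt2: not dominated (best operating cost).
Opt3: not dominated.
Opt4: dominated by Opt2 (operating cost 15≤47, capital cost 331≤351, daily riders 68≥32, build time 1≤1).
Opt5: not dominated (best daily riders).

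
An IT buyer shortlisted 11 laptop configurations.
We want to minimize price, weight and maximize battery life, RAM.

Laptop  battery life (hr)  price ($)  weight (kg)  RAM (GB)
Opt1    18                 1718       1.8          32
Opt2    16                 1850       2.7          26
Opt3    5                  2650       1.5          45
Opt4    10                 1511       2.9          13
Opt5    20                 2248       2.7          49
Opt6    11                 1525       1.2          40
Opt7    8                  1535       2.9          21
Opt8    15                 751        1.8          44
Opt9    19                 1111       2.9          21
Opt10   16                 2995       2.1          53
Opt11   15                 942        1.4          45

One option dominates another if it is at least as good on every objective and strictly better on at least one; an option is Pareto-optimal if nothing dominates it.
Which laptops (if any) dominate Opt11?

none

Opt1: worse on price (1718 vs 942).
Opt2: worse on price (1850 vs 942).
Opt3: worse on battery life (5 vs 15).
Opt4: worse on battery life (10 vs 15).
Opt5: worse on price (2248 vs 942).
Opt6: worse on battery life (11 vs 15).
Opt7: worse on battery life (8 vs 15).
Opt8: worse on weight (1.8 vs 1.4).
Opt9: worse on price (1111 vs 942).
Opt10: worse on price (2995 vs 942).
No option dominates Opt11.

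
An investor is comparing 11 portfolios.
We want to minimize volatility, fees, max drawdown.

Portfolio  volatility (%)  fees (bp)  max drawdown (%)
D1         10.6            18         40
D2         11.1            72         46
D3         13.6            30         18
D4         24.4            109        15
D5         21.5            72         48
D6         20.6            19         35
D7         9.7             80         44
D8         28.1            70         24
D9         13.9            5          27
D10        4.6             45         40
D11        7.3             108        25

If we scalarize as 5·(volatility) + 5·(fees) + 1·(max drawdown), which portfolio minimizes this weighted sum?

D1: 5·10.6 + 5·18 + 1·40 = 183.0
D2: 5·11.1 + 5·72 + 1·46 = 461.5
D3: 5·13.6 + 5·30 + 1·18 = 236.0
D4: 5·24.4 + 5·109 + 1·15 = 682.0
D5: 5·21.5 + 5·72 + 1·48 = 515.5
D6: 5·20.6 + 5·19 + 1·35 = 233.0
D7: 5·9.7 + 5·80 + 1·44 = 492.5
D8: 5·28.1 + 5·70 + 1·24 = 514.5
D9: 5·13.9 + 5·5 + 1·27 = 121.5
D10: 5·4.6 + 5·45 + 1·40 = 288.0
D11: 5·7.3 + 5·108 + 1·25 = 601.5
Lowest: D9 at 121.5.

D9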